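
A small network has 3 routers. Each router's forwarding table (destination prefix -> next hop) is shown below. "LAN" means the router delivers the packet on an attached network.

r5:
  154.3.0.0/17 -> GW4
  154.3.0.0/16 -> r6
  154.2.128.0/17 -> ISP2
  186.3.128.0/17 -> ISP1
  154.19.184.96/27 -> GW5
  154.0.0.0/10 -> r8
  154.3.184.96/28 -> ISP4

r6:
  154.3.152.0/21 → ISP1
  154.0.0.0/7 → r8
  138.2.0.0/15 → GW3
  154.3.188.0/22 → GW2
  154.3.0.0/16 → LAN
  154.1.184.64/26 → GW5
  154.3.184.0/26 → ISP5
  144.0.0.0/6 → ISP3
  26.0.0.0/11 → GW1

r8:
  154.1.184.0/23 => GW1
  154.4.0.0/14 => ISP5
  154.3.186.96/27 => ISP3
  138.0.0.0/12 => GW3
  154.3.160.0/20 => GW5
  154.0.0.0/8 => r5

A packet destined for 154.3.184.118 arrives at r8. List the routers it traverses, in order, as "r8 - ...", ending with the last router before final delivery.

r8 - r5 - r6

At r8: longest match for 154.3.184.118 is 154.0.0.0/8 -> r5
At r5: longest match for 154.3.184.118 is 154.3.0.0/16 -> r6
At r6: longest match for 154.3.184.118 is 154.3.0.0/16 -> LAN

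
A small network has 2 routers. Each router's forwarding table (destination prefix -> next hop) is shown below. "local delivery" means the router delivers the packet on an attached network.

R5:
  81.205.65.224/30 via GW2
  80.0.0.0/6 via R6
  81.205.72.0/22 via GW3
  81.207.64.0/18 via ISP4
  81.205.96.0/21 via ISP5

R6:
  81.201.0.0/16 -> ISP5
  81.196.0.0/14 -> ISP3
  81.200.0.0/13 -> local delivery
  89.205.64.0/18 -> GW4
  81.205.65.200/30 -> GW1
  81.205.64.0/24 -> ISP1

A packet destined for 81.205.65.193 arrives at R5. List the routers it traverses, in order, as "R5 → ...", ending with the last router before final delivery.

R5 → R6

At R5: longest match for 81.205.65.193 is 80.0.0.0/6 -> R6
At R6: longest match for 81.205.65.193 is 81.200.0.0/13 -> local delivery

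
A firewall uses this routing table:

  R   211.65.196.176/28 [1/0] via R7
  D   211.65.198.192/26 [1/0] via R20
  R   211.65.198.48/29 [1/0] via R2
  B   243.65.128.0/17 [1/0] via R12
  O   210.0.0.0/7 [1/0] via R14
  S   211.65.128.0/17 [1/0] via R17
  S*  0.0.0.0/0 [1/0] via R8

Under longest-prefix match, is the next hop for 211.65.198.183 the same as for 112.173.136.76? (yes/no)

no

211.65.198.183: longest match 211.65.128.0/17 -> R17
112.173.136.76: longest match 0.0.0.0/0 -> R8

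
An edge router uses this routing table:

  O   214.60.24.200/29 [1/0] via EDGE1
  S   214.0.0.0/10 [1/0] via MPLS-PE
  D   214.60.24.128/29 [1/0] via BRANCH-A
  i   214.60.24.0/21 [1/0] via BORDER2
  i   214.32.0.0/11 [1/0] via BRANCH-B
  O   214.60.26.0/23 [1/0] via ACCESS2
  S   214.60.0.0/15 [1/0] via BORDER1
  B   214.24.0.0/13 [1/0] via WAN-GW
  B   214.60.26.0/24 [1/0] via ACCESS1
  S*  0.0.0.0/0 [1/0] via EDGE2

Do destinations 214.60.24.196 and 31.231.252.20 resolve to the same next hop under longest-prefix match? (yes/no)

no

214.60.24.196: longest match 214.60.24.0/21 -> BORDER2
31.231.252.20: longest match 0.0.0.0/0 -> EDGE2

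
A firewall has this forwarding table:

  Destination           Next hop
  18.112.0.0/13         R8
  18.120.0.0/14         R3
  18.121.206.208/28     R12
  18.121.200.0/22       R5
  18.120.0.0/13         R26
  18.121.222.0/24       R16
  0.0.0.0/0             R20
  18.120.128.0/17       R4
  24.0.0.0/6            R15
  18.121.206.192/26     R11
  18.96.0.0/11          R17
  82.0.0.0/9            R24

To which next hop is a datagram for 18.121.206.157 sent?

Routes whose prefix contains 18.121.206.157:
  0.0.0.0/0 (default, matches everything) -> R20
  18.96.0.0/11 (18.96.0.0 - 18.127.255.255) -> R17
  18.120.0.0/13 (18.120.0.0 - 18.127.255.255) -> R26
  18.120.0.0/14 (18.120.0.0 - 18.123.255.255) -> R3
More-specific entries that do NOT match:
  18.121.206.208/28 (18.121.206.208 - 18.121.206.223) does not contain 18.121.206.157
  18.121.206.192/26 (18.121.206.192 - 18.121.206.255) does not contain 18.121.206.157
  18.121.222.0/24 (18.121.222.0 - 18.121.222.255) does not contain 18.121.206.157
  18.121.200.0/22 (18.121.200.0 - 18.121.203.255) does not contain 18.121.206.157
  18.120.128.0/17 (18.120.128.0 - 18.120.255.255) does not contain 18.121.206.157
Longest matching prefix is /14 -> next hop R3.

R3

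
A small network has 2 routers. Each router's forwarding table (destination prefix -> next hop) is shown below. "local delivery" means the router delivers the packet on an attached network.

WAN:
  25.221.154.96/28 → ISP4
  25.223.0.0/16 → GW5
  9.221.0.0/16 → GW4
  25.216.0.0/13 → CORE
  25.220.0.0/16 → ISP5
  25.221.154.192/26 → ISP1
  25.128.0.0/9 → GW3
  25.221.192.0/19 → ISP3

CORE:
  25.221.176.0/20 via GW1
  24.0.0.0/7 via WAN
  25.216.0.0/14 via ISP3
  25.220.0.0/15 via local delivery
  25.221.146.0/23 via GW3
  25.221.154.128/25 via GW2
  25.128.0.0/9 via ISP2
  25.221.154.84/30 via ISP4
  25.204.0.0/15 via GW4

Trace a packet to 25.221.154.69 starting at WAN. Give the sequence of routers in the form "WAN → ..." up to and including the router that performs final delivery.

WAN → CORE

At WAN: longest match for 25.221.154.69 is 25.216.0.0/13 -> CORE
At CORE: longest match for 25.221.154.69 is 25.220.0.0/15 -> local delivery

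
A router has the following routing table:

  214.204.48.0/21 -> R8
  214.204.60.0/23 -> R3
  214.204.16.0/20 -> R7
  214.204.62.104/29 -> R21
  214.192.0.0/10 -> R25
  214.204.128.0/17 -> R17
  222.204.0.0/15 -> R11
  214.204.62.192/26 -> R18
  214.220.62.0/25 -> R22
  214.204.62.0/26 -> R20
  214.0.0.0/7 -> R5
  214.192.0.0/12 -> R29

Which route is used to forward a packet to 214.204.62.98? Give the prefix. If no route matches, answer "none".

214.192.0.0/12

Entries matching 214.204.62.98:
  214.0.0.0/7 (214.0.0.0 - 215.255.255.255)
  214.192.0.0/10 (214.192.0.0 - 214.255.255.255)
  214.192.0.0/12 (214.192.0.0 - 214.207.255.255)
Most specific is 214.192.0.0/12.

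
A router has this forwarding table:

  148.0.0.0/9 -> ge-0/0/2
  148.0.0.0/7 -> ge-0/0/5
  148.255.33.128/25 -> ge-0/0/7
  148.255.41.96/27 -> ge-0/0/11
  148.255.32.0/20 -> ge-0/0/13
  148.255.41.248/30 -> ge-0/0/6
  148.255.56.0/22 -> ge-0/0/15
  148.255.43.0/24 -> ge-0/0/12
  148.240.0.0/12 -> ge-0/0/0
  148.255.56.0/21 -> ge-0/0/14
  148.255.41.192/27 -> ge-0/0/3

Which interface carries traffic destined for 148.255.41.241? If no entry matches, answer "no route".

ge-0/0/13

Routes whose prefix contains 148.255.41.241:
  148.0.0.0/7 (148.0.0.0 - 149.255.255.255) -> ge-0/0/5
  148.240.0.0/12 (148.240.0.0 - 148.255.255.255) -> ge-0/0/0
  148.255.32.0/20 (148.255.32.0 - 148.255.47.255) -> ge-0/0/13
More-specific entries that do NOT match:
  148.255.41.248/30 (148.255.41.248 - 148.255.41.251) does not contain 148.255.41.241
  148.255.41.96/27 (148.255.41.96 - 148.255.41.127) does not contain 148.255.41.241
  148.255.41.192/27 (148.255.41.192 - 148.255.41.223) does not contain 148.255.41.241
  148.255.33.128/25 (148.255.33.128 - 148.255.33.255) does not contain 148.255.41.241
  148.255.43.0/24 (148.255.43.0 - 148.255.43.255) does not contain 148.255.41.241
  148.255.56.0/22 (148.255.56.0 - 148.255.59.255) does not contain 148.255.41.241
  148.255.56.0/21 (148.255.56.0 - 148.255.63.255) does not contain 148.255.41.241
Longest matching prefix is /20 -> interface ge-0/0/13.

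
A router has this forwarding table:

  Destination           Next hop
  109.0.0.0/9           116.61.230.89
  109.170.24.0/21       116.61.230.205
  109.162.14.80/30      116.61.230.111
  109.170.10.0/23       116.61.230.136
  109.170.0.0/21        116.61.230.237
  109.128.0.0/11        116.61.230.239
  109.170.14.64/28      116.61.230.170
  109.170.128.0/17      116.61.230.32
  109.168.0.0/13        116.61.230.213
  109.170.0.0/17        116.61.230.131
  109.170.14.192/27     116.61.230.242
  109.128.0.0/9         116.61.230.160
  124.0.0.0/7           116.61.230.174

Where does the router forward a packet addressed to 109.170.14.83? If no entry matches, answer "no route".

Routes whose prefix contains 109.170.14.83:
  109.128.0.0/9 (109.128.0.0 - 109.255.255.255) -> 116.61.230.160
  109.168.0.0/13 (109.168.0.0 - 109.175.255.255) -> 116.61.230.213
  109.170.0.0/17 (109.170.0.0 - 109.170.127.255) -> 116.61.230.131
More-specific entries that do NOT match:
  109.162.14.80/30 (109.162.14.80 - 109.162.14.83) does not contain 109.170.14.83
  109.170.14.64/28 (109.170.14.64 - 109.170.14.79) does not contain 109.170.14.83
  109.170.14.192/27 (109.170.14.192 - 109.170.14.223) does not contain 109.170.14.83
  109.170.10.0/23 (109.170.10.0 - 109.170.11.255) does not contain 109.170.14.83
  109.170.24.0/21 (109.170.24.0 - 109.170.31.255) does not contain 109.170.14.83
  109.170.0.0/21 (109.170.0.0 - 109.170.7.255) does not contain 109.170.14.83
Longest matching prefix is /17 -> next hop 116.61.230.131.

116.61.230.131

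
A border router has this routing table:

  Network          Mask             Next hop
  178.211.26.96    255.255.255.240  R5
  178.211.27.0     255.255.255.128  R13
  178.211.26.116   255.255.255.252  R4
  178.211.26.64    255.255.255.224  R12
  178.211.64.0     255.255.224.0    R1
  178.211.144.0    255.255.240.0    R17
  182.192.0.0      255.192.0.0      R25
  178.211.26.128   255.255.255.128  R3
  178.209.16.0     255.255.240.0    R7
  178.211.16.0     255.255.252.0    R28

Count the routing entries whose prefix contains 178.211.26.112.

0

No listed prefix contains 178.211.26.112.
Total matching entries: 0.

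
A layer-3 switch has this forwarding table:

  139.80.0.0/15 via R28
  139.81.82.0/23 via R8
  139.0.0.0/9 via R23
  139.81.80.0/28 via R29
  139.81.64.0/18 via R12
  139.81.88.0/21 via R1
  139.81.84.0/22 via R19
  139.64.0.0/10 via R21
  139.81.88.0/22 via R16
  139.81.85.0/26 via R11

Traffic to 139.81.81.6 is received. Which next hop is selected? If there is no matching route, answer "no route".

R12

Routes whose prefix contains 139.81.81.6:
  139.0.0.0/9 (139.0.0.0 - 139.127.255.255) -> R23
  139.64.0.0/10 (139.64.0.0 - 139.127.255.255) -> R21
  139.80.0.0/15 (139.80.0.0 - 139.81.255.255) -> R28
  139.81.64.0/18 (139.81.64.0 - 139.81.127.255) -> R12
More-specific entries that do NOT match:
  139.81.80.0/28 (139.81.80.0 - 139.81.80.15) does not contain 139.81.81.6
  139.81.85.0/26 (139.81.85.0 - 139.81.85.63) does not contain 139.81.81.6
  139.81.82.0/23 (139.81.82.0 - 139.81.83.255) does not contain 139.81.81.6
  139.81.84.0/22 (139.81.84.0 - 139.81.87.255) does not contain 139.81.81.6
  139.81.88.0/22 (139.81.88.0 - 139.81.91.255) does not contain 139.81.81.6
  139.81.88.0/21 (139.81.88.0 - 139.81.95.255) does not contain 139.81.81.6
Longest matching prefix is /18 -> next hop R12.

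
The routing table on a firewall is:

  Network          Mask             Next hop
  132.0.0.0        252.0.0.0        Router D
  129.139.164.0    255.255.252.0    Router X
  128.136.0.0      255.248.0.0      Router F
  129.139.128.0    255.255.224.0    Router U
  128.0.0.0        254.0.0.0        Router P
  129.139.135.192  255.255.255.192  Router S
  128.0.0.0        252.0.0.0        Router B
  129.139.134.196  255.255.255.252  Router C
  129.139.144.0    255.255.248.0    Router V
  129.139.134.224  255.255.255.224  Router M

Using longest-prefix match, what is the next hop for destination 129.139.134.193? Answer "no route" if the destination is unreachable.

Router U

Routes whose prefix contains 129.139.134.193:
  128.0.0.0/6 (128.0.0.0 - 131.255.255.255) -> Router B
  128.0.0.0/7 (128.0.0.0 - 129.255.255.255) -> Router P
  129.139.128.0/19 (129.139.128.0 - 129.139.159.255) -> Router U
More-specific entries that do NOT match:
  129.139.134.196/30 (129.139.134.196 - 129.139.134.199) does not contain 129.139.134.193
  129.139.134.224/27 (129.139.134.224 - 129.139.134.255) does not contain 129.139.134.193
  129.139.135.192/26 (129.139.135.192 - 129.139.135.255) does not contain 129.139.134.193
  129.139.164.0/22 (129.139.164.0 - 129.139.167.255) does not contain 129.139.134.193
  129.139.144.0/21 (129.139.144.0 - 129.139.151.255) does not contain 129.139.134.193
Longest matching prefix is /19 -> next hop Router U.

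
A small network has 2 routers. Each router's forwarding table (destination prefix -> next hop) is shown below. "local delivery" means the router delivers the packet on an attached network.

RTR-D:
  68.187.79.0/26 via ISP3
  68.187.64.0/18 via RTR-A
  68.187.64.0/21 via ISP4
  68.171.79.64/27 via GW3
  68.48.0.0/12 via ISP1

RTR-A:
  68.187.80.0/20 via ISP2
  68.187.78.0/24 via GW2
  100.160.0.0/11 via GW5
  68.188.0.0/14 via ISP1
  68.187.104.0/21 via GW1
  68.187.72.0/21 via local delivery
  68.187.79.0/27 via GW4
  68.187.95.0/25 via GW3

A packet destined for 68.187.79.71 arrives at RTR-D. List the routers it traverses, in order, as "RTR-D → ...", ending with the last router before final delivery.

At RTR-D: longest match for 68.187.79.71 is 68.187.64.0/18 -> RTR-A
At RTR-A: longest match for 68.187.79.71 is 68.187.72.0/21 -> local delivery

RTR-D → RTR-A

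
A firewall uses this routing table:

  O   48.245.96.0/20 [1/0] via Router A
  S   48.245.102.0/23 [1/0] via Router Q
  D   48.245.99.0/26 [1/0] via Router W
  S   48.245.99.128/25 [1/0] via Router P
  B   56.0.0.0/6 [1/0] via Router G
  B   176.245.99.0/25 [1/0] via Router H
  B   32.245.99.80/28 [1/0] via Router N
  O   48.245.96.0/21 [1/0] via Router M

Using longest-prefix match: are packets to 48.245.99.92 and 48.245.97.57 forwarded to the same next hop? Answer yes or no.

yes

48.245.99.92: longest match 48.245.96.0/21 -> Router M
48.245.97.57: longest match 48.245.96.0/21 -> Router M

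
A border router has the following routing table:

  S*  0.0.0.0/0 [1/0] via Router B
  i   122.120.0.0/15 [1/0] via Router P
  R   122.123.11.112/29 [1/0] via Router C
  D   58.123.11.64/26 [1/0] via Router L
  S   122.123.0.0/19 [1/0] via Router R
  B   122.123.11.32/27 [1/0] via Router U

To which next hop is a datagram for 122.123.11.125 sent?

Router R

Routes whose prefix contains 122.123.11.125:
  0.0.0.0/0 (default, matches everything) -> Router B
  122.123.0.0/19 (122.123.0.0 - 122.123.31.255) -> Router R
More-specific entries that do NOT match:
  122.123.11.112/29 (122.123.11.112 - 122.123.11.119) does not contain 122.123.11.125
  122.123.11.32/27 (122.123.11.32 - 122.123.11.63) does not contain 122.123.11.125
  58.123.11.64/26 (58.123.11.64 - 58.123.11.127) does not contain 122.123.11.125
Longest matching prefix is /19 -> next hop Router R.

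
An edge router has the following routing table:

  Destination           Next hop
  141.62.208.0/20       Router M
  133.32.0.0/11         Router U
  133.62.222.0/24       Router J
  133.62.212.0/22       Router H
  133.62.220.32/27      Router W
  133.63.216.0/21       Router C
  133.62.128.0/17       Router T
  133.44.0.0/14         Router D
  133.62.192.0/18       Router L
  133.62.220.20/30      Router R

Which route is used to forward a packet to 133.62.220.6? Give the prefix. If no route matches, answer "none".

Entries matching 133.62.220.6:
  133.32.0.0/11 (133.32.0.0 - 133.63.255.255)
  133.62.128.0/17 (133.62.128.0 - 133.62.255.255)
  133.62.192.0/18 (133.62.192.0 - 133.62.255.255)
Most specific is 133.62.192.0/18.

133.62.192.0/18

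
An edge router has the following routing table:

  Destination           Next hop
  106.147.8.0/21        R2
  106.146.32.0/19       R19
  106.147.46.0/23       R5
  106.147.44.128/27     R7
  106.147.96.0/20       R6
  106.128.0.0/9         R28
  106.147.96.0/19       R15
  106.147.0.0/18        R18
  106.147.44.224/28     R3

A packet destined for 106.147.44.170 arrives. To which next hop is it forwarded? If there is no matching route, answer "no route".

R18

Routes whose prefix contains 106.147.44.170:
  106.128.0.0/9 (106.128.0.0 - 106.255.255.255) -> R28
  106.147.0.0/18 (106.147.0.0 - 106.147.63.255) -> R18
More-specific entries that do NOT match:
  106.147.44.224/28 (106.147.44.224 - 106.147.44.239) does not contain 106.147.44.170
  106.147.44.128/27 (106.147.44.128 - 106.147.44.159) does not contain 106.147.44.170
  106.147.46.0/23 (106.147.46.0 - 106.147.47.255) does not contain 106.147.44.170
  106.147.8.0/21 (106.147.8.0 - 106.147.15.255) does not contain 106.147.44.170
  106.147.96.0/20 (106.147.96.0 - 106.147.111.255) does not contain 106.147.44.170
  106.146.32.0/19 (106.146.32.0 - 106.146.63.255) does not contain 106.147.44.170
  106.147.96.0/19 (106.147.96.0 - 106.147.127.255) does not contain 106.147.44.170
Longest matching prefix is /18 -> next hop R18.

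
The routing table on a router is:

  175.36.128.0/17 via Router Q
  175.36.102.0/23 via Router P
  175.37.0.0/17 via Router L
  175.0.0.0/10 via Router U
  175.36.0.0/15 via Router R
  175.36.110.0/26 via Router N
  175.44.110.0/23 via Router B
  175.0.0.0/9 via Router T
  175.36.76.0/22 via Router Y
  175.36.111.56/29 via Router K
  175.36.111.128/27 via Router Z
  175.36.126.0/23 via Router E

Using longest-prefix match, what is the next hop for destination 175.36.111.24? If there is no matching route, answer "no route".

Router R

Routes whose prefix contains 175.36.111.24:
  175.0.0.0/9 (175.0.0.0 - 175.127.255.255) -> Router T
  175.0.0.0/10 (175.0.0.0 - 175.63.255.255) -> Router U
  175.36.0.0/15 (175.36.0.0 - 175.37.255.255) -> Router R
More-specific entries that do NOT match:
  175.36.111.56/29 (175.36.111.56 - 175.36.111.63) does not contain 175.36.111.24
  175.36.111.128/27 (175.36.111.128 - 175.36.111.159) does not contain 175.36.111.24
  175.36.110.0/26 (175.36.110.0 - 175.36.110.63) does not contain 175.36.111.24
  175.36.102.0/23 (175.36.102.0 - 175.36.103.255) does not contain 175.36.111.24
  175.44.110.0/23 (175.44.110.0 - 175.44.111.255) does not contain 175.36.111.24
  175.36.126.0/23 (175.36.126.0 - 175.36.127.255) does not contain 175.36.111.24
  175.36.76.0/22 (175.36.76.0 - 175.36.79.255) does not contain 175.36.111.24
  175.36.128.0/17 (175.36.128.0 - 175.36.255.255) does not contain 175.36.111.24
  175.37.0.0/17 (175.37.0.0 - 175.37.127.255) does not contain 175.36.111.24
Longest matching prefix is /15 -> next hop Router R.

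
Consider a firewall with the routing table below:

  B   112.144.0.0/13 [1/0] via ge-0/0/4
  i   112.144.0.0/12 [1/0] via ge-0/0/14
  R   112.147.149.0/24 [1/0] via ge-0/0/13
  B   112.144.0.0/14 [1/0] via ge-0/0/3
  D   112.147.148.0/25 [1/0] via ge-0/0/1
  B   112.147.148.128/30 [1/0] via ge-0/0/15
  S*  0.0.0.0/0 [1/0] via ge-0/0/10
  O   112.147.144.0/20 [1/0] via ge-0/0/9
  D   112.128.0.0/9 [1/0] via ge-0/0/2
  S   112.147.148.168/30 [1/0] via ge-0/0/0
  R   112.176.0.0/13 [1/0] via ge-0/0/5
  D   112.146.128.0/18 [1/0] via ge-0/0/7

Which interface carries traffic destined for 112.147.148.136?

ge-0/0/9

Routes whose prefix contains 112.147.148.136:
  0.0.0.0/0 (default, matches everything) -> ge-0/0/10
  112.128.0.0/9 (112.128.0.0 - 112.255.255.255) -> ge-0/0/2
  112.144.0.0/12 (112.144.0.0 - 112.159.255.255) -> ge-0/0/14
  112.144.0.0/13 (112.144.0.0 - 112.151.255.255) -> ge-0/0/4
  112.144.0.0/14 (112.144.0.0 - 112.147.255.255) -> ge-0/0/3
  112.147.144.0/20 (112.147.144.0 - 112.147.159.255) -> ge-0/0/9
More-specific entries that do NOT match:
  112.147.148.128/30 (112.147.148.128 - 112.147.148.131) does not contain 112.147.148.136
  112.147.148.168/30 (112.147.148.168 - 112.147.148.171) does not contain 112.147.148.136
  112.147.148.0/25 (112.147.148.0 - 112.147.148.127) does not contain 112.147.148.136
  112.147.149.0/24 (112.147.149.0 - 112.147.149.255) does not contain 112.147.148.136
Longest matching prefix is /20 -> interface ge-0/0/9.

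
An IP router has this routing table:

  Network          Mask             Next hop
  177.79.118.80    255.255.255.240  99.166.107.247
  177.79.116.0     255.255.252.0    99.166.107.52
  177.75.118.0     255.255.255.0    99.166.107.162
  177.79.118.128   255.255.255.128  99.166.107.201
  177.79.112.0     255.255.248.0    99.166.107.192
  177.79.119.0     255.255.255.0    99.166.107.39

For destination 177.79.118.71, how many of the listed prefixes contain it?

2

Prefixes containing 177.79.118.71:
  177.79.112.0/21 (177.79.112.0 - 177.79.119.255)
  177.79.116.0/22 (177.79.116.0 - 177.79.119.255)
Total matching entries: 2.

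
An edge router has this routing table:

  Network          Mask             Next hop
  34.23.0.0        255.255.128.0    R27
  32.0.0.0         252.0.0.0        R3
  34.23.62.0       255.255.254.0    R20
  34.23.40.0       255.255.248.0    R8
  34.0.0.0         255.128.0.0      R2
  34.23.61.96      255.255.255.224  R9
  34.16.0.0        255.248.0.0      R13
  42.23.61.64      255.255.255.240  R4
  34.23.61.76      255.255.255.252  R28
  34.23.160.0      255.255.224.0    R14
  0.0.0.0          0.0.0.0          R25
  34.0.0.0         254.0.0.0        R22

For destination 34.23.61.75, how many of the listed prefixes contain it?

Prefixes containing 34.23.61.75:
  0.0.0.0/0 (default, matches everything)
  32.0.0.0/6 (32.0.0.0 - 35.255.255.255)
  34.0.0.0/7 (34.0.0.0 - 35.255.255.255)
  34.0.0.0/9 (34.0.0.0 - 34.127.255.255)
  34.16.0.0/13 (34.16.0.0 - 34.23.255.255)
  34.23.0.0/17 (34.23.0.0 - 34.23.127.255)
Total matching entries: 6.

6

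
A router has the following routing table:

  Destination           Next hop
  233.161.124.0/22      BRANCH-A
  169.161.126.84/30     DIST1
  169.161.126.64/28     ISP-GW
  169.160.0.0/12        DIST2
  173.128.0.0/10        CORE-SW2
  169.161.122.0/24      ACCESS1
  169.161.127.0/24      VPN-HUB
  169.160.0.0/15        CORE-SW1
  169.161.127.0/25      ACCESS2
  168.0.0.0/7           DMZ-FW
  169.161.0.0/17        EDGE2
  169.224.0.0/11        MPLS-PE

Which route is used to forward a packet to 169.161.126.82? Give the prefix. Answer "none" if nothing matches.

Entries matching 169.161.126.82:
  168.0.0.0/7 (168.0.0.0 - 169.255.255.255)
  169.160.0.0/12 (169.160.0.0 - 169.175.255.255)
  169.160.0.0/15 (169.160.0.0 - 169.161.255.255)
  169.161.0.0/17 (169.161.0.0 - 169.161.127.255)
Most specific is 169.161.0.0/17.

169.161.0.0/17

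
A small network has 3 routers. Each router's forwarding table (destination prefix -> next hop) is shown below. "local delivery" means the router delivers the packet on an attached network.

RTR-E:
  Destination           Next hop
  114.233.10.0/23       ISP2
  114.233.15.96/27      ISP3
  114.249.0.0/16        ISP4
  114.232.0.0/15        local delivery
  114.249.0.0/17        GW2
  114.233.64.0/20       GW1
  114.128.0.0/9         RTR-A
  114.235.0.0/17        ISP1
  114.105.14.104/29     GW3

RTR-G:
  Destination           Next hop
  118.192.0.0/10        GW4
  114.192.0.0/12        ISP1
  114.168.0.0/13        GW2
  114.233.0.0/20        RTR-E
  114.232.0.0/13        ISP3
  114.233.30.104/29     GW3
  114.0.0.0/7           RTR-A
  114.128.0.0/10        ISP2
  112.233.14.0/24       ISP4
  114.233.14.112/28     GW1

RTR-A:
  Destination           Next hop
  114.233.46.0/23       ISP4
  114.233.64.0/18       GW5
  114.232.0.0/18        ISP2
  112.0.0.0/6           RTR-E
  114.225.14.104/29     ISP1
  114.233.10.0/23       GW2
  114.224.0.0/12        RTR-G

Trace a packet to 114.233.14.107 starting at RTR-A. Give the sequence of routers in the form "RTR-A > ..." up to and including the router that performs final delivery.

At RTR-A: longest match for 114.233.14.107 is 114.224.0.0/12 -> RTR-G
At RTR-G: longest match for 114.233.14.107 is 114.233.0.0/20 -> RTR-E
At RTR-E: longest match for 114.233.14.107 is 114.232.0.0/15 -> local delivery

RTR-A > RTR-G > RTR-E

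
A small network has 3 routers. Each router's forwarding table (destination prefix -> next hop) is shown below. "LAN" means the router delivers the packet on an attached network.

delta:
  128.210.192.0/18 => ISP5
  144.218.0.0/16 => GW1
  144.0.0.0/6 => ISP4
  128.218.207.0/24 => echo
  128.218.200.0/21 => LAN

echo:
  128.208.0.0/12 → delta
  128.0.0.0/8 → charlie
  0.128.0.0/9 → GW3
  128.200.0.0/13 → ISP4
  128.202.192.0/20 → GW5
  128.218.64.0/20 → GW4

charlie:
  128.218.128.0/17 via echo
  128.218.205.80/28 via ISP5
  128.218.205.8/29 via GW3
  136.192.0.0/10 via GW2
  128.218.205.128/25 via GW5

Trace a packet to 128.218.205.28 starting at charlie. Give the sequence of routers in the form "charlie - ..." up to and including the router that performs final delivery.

At charlie: longest match for 128.218.205.28 is 128.218.128.0/17 -> echo
At echo: longest match for 128.218.205.28 is 128.208.0.0/12 -> delta
At delta: longest match for 128.218.205.28 is 128.218.200.0/21 -> LAN

charlie - echo - delta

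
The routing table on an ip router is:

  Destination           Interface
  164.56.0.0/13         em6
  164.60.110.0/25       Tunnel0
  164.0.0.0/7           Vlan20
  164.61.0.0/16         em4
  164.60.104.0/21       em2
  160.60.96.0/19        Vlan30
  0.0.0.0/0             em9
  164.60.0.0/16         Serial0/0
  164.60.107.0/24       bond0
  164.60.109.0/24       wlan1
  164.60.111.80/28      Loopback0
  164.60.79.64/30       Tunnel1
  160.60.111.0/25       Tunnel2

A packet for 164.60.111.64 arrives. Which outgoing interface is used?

Routes whose prefix contains 164.60.111.64:
  0.0.0.0/0 (default, matches everything) -> em9
  164.0.0.0/7 (164.0.0.0 - 165.255.255.255) -> Vlan20
  164.56.0.0/13 (164.56.0.0 - 164.63.255.255) -> em6
  164.60.0.0/16 (164.60.0.0 - 164.60.255.255) -> Serial0/0
  164.60.104.0/21 (164.60.104.0 - 164.60.111.255) -> em2
More-specific entries that do NOT match:
  164.60.79.64/30 (164.60.79.64 - 164.60.79.67) does not contain 164.60.111.64
  164.60.111.80/28 (164.60.111.80 - 164.60.111.95) does not contain 164.60.111.64
  164.60.110.0/25 (164.60.110.0 - 164.60.110.127) does not contain 164.60.111.64
  160.60.111.0/25 (160.60.111.0 - 160.60.111.127) does not contain 164.60.111.64
  164.60.107.0/24 (164.60.107.0 - 164.60.107.255) does not contain 164.60.111.64
  164.60.109.0/24 (164.60.109.0 - 164.60.109.255) does not contain 164.60.111.64
Longest matching prefix is /21 -> interface em2.

em2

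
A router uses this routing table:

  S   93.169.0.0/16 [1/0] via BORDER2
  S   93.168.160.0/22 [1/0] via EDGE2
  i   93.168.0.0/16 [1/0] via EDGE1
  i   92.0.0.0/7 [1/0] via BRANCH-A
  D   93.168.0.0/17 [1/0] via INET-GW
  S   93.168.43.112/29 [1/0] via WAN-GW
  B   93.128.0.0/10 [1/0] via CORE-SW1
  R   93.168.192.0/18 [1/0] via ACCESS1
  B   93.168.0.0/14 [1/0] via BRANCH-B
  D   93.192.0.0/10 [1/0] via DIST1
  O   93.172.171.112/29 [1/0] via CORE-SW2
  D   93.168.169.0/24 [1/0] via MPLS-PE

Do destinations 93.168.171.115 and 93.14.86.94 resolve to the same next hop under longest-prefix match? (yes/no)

no

93.168.171.115: longest match 93.168.0.0/16 -> EDGE1
93.14.86.94: longest match 92.0.0.0/7 -> BRANCH-A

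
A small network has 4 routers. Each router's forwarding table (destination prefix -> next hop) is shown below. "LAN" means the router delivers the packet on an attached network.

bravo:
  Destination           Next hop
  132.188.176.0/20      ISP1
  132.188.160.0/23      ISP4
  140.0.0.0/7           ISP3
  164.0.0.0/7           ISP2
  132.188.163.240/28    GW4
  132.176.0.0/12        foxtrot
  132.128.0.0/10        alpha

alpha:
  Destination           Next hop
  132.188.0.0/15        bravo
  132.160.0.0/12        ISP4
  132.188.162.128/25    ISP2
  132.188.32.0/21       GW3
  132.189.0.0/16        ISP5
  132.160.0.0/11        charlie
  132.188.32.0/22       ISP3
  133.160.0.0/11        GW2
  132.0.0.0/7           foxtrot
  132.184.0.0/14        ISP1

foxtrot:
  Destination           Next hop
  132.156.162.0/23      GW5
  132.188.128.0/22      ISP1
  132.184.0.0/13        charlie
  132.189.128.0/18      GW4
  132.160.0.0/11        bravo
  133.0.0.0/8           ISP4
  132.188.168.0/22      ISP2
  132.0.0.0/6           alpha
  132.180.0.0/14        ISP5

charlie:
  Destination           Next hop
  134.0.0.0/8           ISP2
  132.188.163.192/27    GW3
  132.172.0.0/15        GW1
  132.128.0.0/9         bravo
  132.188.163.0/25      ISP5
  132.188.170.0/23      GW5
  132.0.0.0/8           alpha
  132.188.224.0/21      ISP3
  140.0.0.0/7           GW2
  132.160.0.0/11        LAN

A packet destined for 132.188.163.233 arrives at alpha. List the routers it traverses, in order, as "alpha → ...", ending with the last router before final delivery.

At alpha: longest match for 132.188.163.233 is 132.188.0.0/15 -> bravo
At bravo: longest match for 132.188.163.233 is 132.176.0.0/12 -> foxtrot
At foxtrot: longest match for 132.188.163.233 is 132.184.0.0/13 -> charlie
At charlie: longest match for 132.188.163.233 is 132.160.0.0/11 -> LAN

alpha → bravo → foxtrot → charlie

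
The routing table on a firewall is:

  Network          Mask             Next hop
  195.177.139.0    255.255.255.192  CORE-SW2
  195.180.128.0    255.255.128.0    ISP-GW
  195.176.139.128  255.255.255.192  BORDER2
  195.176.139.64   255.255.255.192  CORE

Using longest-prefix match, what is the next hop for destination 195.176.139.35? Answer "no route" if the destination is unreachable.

no route

No entry's prefix contains 195.176.139.35; there is no default route.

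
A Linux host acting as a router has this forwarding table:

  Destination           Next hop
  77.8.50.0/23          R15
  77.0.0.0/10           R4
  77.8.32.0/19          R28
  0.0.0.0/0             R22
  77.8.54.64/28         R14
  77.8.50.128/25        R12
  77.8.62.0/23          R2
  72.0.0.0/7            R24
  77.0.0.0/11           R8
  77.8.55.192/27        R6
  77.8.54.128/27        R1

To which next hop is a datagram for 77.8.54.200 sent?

R28

Routes whose prefix contains 77.8.54.200:
  0.0.0.0/0 (default, matches everything) -> R22
  77.0.0.0/10 (77.0.0.0 - 77.63.255.255) -> R4
  77.0.0.0/11 (77.0.0.0 - 77.31.255.255) -> R8
  77.8.32.0/19 (77.8.32.0 - 77.8.63.255) -> R28
More-specific entries that do NOT match:
  77.8.54.64/28 (77.8.54.64 - 77.8.54.79) does not contain 77.8.54.200
  77.8.55.192/27 (77.8.55.192 - 77.8.55.223) does not contain 77.8.54.200
  77.8.54.128/27 (77.8.54.128 - 77.8.54.159) does not contain 77.8.54.200
  77.8.50.128/25 (77.8.50.128 - 77.8.50.255) does not contain 77.8.54.200
  77.8.50.0/23 (77.8.50.0 - 77.8.51.255) does not contain 77.8.54.200
  77.8.62.0/23 (77.8.62.0 - 77.8.63.255) does not contain 77.8.54.200
Longest matching prefix is /19 -> next hop R28.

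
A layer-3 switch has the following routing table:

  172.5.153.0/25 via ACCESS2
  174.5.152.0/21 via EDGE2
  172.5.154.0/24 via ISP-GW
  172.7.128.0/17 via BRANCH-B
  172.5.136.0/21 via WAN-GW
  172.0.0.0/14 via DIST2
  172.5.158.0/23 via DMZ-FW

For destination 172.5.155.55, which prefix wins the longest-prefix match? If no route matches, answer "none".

none

172.5.155.55 is outside every listed prefix and there is no default route.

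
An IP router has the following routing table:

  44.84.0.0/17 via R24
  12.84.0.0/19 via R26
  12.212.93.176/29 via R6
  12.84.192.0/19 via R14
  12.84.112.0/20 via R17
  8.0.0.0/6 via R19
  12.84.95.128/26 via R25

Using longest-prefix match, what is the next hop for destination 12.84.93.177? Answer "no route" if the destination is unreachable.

No entry's prefix contains 12.84.93.177; there is no default route.

no route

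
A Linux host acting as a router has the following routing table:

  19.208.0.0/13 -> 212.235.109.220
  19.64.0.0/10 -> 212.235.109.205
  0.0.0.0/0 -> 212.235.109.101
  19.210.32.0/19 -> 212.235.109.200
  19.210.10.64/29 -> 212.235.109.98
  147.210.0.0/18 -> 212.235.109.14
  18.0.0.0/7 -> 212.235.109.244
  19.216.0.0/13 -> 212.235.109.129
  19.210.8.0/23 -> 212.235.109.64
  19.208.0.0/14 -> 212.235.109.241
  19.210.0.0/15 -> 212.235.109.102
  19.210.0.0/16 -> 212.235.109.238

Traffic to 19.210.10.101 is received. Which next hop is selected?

212.235.109.238

Routes whose prefix contains 19.210.10.101:
  0.0.0.0/0 (default, matches everything) -> 212.235.109.101
  18.0.0.0/7 (18.0.0.0 - 19.255.255.255) -> 212.235.109.244
  19.208.0.0/13 (19.208.0.0 - 19.215.255.255) -> 212.235.109.220
  19.208.0.0/14 (19.208.0.0 - 19.211.255.255) -> 212.235.109.241
  19.210.0.0/15 (19.210.0.0 - 19.211.255.255) -> 212.235.109.102
  19.210.0.0/16 (19.210.0.0 - 19.210.255.255) -> 212.235.109.238
More-specific entries that do NOT match:
  19.210.10.64/29 (19.210.10.64 - 19.210.10.71) does not contain 19.210.10.101
  19.210.8.0/23 (19.210.8.0 - 19.210.9.255) does not contain 19.210.10.101
  19.210.32.0/19 (19.210.32.0 - 19.210.63.255) does not contain 19.210.10.101
  147.210.0.0/18 (147.210.0.0 - 147.210.63.255) does not contain 19.210.10.101
Longest matching prefix is /16 -> next hop 212.235.109.238.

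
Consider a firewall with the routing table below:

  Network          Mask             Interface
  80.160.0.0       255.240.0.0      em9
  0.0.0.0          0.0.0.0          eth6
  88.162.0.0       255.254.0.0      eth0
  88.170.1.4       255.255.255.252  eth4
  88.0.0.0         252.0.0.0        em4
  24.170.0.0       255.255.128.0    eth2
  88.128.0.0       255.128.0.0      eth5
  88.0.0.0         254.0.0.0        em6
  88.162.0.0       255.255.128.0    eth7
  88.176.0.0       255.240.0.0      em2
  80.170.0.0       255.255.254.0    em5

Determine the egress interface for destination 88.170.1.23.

Routes whose prefix contains 88.170.1.23:
  0.0.0.0/0 (default, matches everything) -> eth6
  88.0.0.0/6 (88.0.0.0 - 91.255.255.255) -> em4
  88.0.0.0/7 (88.0.0.0 - 89.255.255.255) -> em6
  88.128.0.0/9 (88.128.0.0 - 88.255.255.255) -> eth5
More-specific entries that do NOT match:
  88.170.1.4/30 (88.170.1.4 - 88.170.1.7) does not contain 88.170.1.23
  80.170.0.0/23 (80.170.0.0 - 80.170.1.255) does not contain 88.170.1.23
  24.170.0.0/17 (24.170.0.0 - 24.170.127.255) does not contain 88.170.1.23
  88.162.0.0/17 (88.162.0.0 - 88.162.127.255) does not contain 88.170.1.23
  88.162.0.0/15 (88.162.0.0 - 88.163.255.255) does not contain 88.170.1.23
  80.160.0.0/12 (80.160.0.0 - 80.175.255.255) does not contain 88.170.1.23
  88.176.0.0/12 (88.176.0.0 - 88.191.255.255) does not contain 88.170.1.23
Longest matching prefix is /9 -> interface eth5.

eth5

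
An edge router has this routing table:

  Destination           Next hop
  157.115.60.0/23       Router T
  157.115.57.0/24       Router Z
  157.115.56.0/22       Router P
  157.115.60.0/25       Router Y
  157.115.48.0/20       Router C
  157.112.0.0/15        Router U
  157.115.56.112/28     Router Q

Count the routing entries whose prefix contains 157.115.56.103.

2

Prefixes containing 157.115.56.103:
  157.115.48.0/20 (157.115.48.0 - 157.115.63.255)
  157.115.56.0/22 (157.115.56.0 - 157.115.59.255)
Total matching entries: 2.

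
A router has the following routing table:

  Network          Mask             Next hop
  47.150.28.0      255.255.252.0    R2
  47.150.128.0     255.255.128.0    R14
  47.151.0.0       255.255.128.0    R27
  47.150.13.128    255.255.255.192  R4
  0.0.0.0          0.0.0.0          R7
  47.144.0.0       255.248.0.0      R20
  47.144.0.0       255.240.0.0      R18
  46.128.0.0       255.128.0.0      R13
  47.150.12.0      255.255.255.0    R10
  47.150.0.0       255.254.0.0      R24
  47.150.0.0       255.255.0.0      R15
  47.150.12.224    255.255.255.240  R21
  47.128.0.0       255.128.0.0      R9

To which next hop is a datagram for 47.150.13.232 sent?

R15

Routes whose prefix contains 47.150.13.232:
  0.0.0.0/0 (default, matches everything) -> R7
  47.128.0.0/9 (47.128.0.0 - 47.255.255.255) -> R9
  47.144.0.0/12 (47.144.0.0 - 47.159.255.255) -> R18
  47.144.0.0/13 (47.144.0.0 - 47.151.255.255) -> R20
  47.150.0.0/15 (47.150.0.0 - 47.151.255.255) -> R24
  47.150.0.0/16 (47.150.0.0 - 47.150.255.255) -> R15
More-specific entries that do NOT match:
  47.150.12.224/28 (47.150.12.224 - 47.150.12.239) does not contain 47.150.13.232
  47.150.13.128/26 (47.150.13.128 - 47.150.13.191) does not contain 47.150.13.232
  47.150.12.0/24 (47.150.12.0 - 47.150.12.255) does not contain 47.150.13.232
  47.150.28.0/22 (47.150.28.0 - 47.150.31.255) does not contain 47.150.13.232
  47.150.128.0/17 (47.150.128.0 - 47.150.255.255) does not contain 47.150.13.232
  47.151.0.0/17 (47.151.0.0 - 47.151.127.255) does not contain 47.150.13.232
Longest matching prefix is /16 -> next hop R15.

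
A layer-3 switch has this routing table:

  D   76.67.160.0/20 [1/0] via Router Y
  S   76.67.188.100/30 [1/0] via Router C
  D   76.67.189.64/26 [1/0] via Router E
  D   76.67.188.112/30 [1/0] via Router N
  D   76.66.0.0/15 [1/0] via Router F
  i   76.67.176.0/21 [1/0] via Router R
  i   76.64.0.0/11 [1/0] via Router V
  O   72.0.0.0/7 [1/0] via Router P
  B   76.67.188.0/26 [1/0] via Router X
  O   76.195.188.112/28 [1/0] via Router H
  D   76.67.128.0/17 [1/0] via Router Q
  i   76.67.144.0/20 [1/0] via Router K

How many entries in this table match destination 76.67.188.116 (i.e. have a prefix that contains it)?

3

Prefixes containing 76.67.188.116:
  76.64.0.0/11 (76.64.0.0 - 76.95.255.255)
  76.66.0.0/15 (76.66.0.0 - 76.67.255.255)
  76.67.128.0/17 (76.67.128.0 - 76.67.255.255)
Total matching entries: 3.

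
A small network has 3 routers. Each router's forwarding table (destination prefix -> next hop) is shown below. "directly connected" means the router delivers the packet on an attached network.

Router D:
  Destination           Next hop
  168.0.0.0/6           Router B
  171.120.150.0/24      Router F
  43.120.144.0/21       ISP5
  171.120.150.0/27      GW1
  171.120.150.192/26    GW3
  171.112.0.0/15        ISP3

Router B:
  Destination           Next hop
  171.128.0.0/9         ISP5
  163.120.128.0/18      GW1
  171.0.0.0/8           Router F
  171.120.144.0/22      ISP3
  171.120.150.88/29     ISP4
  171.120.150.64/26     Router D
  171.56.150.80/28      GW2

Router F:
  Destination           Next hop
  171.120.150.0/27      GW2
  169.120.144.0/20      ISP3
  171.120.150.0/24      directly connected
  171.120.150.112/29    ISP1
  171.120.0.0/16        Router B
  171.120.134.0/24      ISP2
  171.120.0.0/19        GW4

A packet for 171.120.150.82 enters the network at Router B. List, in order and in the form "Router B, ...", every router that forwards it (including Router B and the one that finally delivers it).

At Router B: longest match for 171.120.150.82 is 171.120.150.64/26 -> Router D
At Router D: longest match for 171.120.150.82 is 171.120.150.0/24 -> Router F
At Router F: longest match for 171.120.150.82 is 171.120.150.0/24 -> directly connected

Router B, Router D, Router F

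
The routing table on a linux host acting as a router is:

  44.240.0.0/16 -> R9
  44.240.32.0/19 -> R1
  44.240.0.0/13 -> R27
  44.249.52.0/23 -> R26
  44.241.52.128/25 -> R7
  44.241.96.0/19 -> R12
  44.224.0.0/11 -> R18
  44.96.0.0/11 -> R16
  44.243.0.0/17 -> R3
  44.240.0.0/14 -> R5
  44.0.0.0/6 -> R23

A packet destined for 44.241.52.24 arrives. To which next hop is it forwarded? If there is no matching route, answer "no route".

R5

Routes whose prefix contains 44.241.52.24:
  44.0.0.0/6 (44.0.0.0 - 47.255.255.255) -> R23
  44.224.0.0/11 (44.224.0.0 - 44.255.255.255) -> R18
  44.240.0.0/13 (44.240.0.0 - 44.247.255.255) -> R27
  44.240.0.0/14 (44.240.0.0 - 44.243.255.255) -> R5
More-specific entries that do NOT match:
  44.241.52.128/25 (44.241.52.128 - 44.241.52.255) does not contain 44.241.52.24
  44.249.52.0/23 (44.249.52.0 - 44.249.53.255) does not contain 44.241.52.24
  44.240.32.0/19 (44.240.32.0 - 44.240.63.255) does not contain 44.241.52.24
  44.241.96.0/19 (44.241.96.0 - 44.241.127.255) does not contain 44.241.52.24
  44.243.0.0/17 (44.243.0.0 - 44.243.127.255) does not contain 44.241.52.24
  44.240.0.0/16 (44.240.0.0 - 44.240.255.255) does not contain 44.241.52.24
Longest matching prefix is /14 -> next hop R5.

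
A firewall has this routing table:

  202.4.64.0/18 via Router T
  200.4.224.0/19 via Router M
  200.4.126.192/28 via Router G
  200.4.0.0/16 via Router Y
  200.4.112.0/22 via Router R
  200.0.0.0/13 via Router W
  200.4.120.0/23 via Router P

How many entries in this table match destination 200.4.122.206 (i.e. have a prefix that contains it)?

2

Prefixes containing 200.4.122.206:
  200.0.0.0/13 (200.0.0.0 - 200.7.255.255)
  200.4.0.0/16 (200.4.0.0 - 200.4.255.255)
Total matching entries: 2.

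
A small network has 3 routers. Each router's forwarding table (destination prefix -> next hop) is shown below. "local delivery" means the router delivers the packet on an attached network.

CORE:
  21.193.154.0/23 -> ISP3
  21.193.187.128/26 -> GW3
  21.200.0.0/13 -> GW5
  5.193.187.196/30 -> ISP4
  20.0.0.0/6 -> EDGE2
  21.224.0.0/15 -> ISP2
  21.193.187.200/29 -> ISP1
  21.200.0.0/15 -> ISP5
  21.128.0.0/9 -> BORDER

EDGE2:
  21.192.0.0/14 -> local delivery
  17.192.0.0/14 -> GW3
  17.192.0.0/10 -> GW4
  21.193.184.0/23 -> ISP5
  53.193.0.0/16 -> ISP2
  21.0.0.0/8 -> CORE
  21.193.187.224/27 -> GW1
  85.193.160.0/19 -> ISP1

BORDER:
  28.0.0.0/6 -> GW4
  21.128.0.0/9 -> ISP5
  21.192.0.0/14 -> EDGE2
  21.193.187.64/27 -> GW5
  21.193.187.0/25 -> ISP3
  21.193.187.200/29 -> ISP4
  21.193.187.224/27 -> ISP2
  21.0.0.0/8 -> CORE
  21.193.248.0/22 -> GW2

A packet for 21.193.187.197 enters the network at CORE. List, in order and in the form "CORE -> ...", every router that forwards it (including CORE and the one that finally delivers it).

CORE -> BORDER -> EDGE2

At CORE: longest match for 21.193.187.197 is 21.128.0.0/9 -> BORDER
At BORDER: longest match for 21.193.187.197 is 21.192.0.0/14 -> EDGE2
At EDGE2: longest match for 21.193.187.197 is 21.192.0.0/14 -> local delivery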